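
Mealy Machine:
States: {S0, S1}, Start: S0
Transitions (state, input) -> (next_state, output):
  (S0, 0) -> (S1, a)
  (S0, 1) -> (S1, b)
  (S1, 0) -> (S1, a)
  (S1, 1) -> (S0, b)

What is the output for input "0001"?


Step-by-step:
  (S0, 0) -> (S1, a)
  (S1, 0) -> (S1, a)
  (S1, 0) -> (S1, a)
  (S1, 1) -> (S0, b)

"aaab"


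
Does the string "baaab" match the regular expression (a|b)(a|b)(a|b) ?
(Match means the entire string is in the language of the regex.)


|string| = 5; first = 'b'; last = 'b'

No, "baaab" does not match (a|b)(a|b)(a|b)


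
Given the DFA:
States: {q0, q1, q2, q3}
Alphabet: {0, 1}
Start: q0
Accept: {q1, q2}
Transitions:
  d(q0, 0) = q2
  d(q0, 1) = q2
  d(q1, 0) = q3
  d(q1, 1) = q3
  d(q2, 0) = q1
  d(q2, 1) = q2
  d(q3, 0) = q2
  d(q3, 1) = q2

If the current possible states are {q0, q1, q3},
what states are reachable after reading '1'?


Apply transition on '1' from each current state:
  d(q0, 1) = q2
  d(q1, 1) = q3
  d(q3, 1) = q2

{q2, q3}


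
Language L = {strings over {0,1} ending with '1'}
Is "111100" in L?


last symbol = '0'

No, "111100" is not in L


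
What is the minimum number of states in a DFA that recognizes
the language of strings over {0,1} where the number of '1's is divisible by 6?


States track (count of '1') mod 6.
Need 6 states: one per remainder 0..5; accept = remainder 0.

6


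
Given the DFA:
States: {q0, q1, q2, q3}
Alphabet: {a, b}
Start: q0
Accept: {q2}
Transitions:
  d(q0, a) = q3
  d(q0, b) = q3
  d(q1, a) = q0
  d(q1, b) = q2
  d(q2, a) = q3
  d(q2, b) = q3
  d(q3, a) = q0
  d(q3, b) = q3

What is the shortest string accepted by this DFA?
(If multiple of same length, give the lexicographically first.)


BFS by string length (lex-first path to each state shown):
  len 0: q0<-""
  len 1: q3<-"a"
  len 2: q0<-"aa", q3<-"ab"
  len 3: q0<-"aba", q3<-"aaa"
  len 4: q0<-"aaaa", q3<-"aaab"
  len 5: q0<-"aaaba", q3<-"aaaaa"
  len 6: q0<-"aaaaaa", q3<-"aaaaab"
  len 7: q0<-"aaaaaba", q3<-"aaaaaaa"
  len 8: q0<-"aaaaaaaa", q3<-"aaaaaaab"

No string accepted (empty language)


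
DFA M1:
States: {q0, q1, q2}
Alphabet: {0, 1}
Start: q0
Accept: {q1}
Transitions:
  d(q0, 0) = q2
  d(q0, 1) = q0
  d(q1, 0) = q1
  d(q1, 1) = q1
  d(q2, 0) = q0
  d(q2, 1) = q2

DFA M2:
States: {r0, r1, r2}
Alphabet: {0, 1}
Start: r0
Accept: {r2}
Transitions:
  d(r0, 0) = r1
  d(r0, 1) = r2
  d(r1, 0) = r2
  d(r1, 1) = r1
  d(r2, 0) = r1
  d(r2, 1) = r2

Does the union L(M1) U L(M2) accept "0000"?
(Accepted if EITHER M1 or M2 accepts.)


M1: final=q0 accepted=False
M2: final=r2 accepted=True

Yes, union accepts


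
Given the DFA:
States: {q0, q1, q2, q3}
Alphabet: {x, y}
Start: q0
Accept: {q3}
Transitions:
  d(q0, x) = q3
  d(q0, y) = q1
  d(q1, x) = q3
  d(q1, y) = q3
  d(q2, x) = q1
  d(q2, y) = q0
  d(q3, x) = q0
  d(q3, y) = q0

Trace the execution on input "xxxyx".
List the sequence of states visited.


Input: xxxyx
d(q0, x) = q3
d(q3, x) = q0
d(q0, x) = q3
d(q3, y) = q0
d(q0, x) = q3


q0 -> q3 -> q0 -> q3 -> q0 -> q3


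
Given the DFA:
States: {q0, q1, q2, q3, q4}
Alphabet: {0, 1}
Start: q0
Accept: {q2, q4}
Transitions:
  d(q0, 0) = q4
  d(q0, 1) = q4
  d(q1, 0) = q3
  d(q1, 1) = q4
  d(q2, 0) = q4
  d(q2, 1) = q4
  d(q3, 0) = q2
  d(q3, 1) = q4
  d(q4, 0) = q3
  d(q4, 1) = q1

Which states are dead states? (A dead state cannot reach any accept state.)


Forward reachability from each state:
  q0 -> reaches accept state q2 (live)
  q1 -> reaches accept state q2 (live)
  q2 -> reaches accept state q2 (live)
  q3 -> reaches accept state q2 (live)
  q4 -> reaches accept state q2 (live)

None (all states can reach an accept state)


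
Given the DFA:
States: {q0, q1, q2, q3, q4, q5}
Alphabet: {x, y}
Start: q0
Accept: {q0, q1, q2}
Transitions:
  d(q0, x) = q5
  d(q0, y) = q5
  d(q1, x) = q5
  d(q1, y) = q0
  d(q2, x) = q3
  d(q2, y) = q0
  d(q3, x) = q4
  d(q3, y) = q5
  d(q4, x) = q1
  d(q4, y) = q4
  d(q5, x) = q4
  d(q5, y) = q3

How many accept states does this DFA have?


Accept states listed: {q0, q1, q2}
Counting: q0(1) q1(2) q2(3)

3


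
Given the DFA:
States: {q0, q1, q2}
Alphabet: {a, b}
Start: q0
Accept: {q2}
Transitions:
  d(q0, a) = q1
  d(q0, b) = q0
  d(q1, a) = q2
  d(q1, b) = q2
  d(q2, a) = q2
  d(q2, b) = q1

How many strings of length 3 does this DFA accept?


Enumerating all length-3 strings:
  "aaa" -> q2 [accept]
  "aab" -> q1 [reject]
  "aba" -> q2 [accept]
  "abb" -> q1 [reject]
  "baa" -> q2 [accept]
  "bab" -> q2 [accept]
  "bba" -> q1 [reject]
  "bbb" -> q0 [reject]

4 out of 8


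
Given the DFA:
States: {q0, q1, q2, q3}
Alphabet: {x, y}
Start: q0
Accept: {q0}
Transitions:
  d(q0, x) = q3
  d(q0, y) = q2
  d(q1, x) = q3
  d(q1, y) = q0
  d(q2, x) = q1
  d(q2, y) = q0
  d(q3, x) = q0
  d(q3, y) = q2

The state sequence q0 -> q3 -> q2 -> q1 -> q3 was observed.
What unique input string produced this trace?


Trace back each transition to find the symbol:
  q0 --[x]--> q3
  q3 --[y]--> q2
  q2 --[x]--> q1
  q1 --[x]--> q3

"xyxx"


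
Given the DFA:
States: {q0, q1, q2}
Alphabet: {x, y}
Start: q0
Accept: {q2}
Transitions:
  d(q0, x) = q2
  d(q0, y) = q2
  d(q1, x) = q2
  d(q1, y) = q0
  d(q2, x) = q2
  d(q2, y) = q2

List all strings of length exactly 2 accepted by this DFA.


All strings of length 2: 4 total
Accepted: 4

"xx", "xy", "yx", "yy"


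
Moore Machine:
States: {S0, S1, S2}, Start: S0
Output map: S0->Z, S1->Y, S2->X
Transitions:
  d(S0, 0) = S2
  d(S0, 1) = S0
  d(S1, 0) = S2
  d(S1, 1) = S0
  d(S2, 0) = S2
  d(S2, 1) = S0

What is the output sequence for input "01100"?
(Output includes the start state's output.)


Start: S0 (output Z)
  --0--> S2 (output X)
  --1--> S0 (output Z)
  --1--> S0 (output Z)
  --0--> S2 (output X)
  --0--> S2 (output X)

"ZXZZXX"


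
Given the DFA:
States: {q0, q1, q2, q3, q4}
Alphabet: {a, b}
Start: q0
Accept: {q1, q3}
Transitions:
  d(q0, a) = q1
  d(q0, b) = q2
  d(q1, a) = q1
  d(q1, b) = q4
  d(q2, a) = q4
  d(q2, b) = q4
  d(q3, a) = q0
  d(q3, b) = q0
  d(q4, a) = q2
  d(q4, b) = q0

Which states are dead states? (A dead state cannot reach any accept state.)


Forward reachability from each state:
  q0 -> reaches accept state q1 (live)
  q1 -> reaches accept state q1 (live)
  q2 -> reaches accept state q1 (live)
  q3 -> reaches accept state q1 (live)
  q4 -> reaches accept state q1 (live)

None (all states can reach an accept state)


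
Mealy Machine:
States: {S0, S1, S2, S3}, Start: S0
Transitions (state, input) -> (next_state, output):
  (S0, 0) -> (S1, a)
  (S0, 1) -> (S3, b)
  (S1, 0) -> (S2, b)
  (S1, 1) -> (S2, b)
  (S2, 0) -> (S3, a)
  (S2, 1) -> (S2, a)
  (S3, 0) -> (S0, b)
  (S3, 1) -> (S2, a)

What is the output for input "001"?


Step-by-step:
  (S0, 0) -> (S1, a)
  (S1, 0) -> (S2, b)
  (S2, 1) -> (S2, a)

"aba"


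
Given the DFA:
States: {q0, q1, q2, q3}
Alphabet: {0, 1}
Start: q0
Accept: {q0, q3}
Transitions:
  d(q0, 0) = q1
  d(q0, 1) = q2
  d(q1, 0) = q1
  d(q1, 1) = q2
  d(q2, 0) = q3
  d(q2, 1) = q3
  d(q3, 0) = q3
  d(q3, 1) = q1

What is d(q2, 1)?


Looking up transition d(q2, 1)

q3


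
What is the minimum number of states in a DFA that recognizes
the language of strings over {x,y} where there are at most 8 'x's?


States: count = 0, 1, ..., 8 (all accepting; 9 states), plus a dead state for count > 8.
Total: 9 + 1 = 10.

10


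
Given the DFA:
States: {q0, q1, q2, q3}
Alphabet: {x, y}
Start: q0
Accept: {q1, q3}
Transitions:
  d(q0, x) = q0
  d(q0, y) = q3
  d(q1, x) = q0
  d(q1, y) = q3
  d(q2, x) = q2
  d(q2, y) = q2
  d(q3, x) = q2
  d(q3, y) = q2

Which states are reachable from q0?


BFS from q0:
  layer 0: {q0}
  layer 1: {q3}
  layer 2: {q2}

{q0, q2, q3}


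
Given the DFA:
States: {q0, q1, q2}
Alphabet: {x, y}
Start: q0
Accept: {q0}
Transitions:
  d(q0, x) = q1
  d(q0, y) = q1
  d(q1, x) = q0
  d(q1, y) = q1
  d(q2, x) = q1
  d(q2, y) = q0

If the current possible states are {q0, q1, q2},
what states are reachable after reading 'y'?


Apply transition on 'y' from each current state:
  d(q0, y) = q1
  d(q1, y) = q1
  d(q2, y) = q0

{q0, q1}


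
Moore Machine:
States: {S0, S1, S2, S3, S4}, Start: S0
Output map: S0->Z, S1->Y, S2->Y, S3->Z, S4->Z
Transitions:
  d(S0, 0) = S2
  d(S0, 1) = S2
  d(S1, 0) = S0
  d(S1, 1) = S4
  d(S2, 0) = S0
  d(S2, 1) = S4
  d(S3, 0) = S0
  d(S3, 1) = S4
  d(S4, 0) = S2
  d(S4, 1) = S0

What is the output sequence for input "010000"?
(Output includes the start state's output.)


Start: S0 (output Z)
  --0--> S2 (output Y)
  --1--> S4 (output Z)
  --0--> S2 (output Y)
  --0--> S0 (output Z)
  --0--> S2 (output Y)
  --0--> S0 (output Z)

"ZYZYZYZ"


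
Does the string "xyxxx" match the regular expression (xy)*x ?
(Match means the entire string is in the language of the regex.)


|string| = 5; first = 'x'; last = 'x'

No, "xyxxx" does not match (xy)*x


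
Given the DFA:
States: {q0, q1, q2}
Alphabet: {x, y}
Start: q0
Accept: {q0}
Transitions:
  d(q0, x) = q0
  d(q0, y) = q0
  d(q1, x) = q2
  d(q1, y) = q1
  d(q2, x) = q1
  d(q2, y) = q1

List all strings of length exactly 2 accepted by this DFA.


All strings of length 2: 4 total
Accepted: 4

"xx", "xy", "yx", "yy"


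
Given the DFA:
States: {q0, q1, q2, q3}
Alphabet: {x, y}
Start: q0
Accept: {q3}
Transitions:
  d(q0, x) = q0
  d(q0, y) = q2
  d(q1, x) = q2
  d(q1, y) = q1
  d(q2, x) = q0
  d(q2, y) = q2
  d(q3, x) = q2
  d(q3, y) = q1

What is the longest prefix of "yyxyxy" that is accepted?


Run the DFA, marking each prefix where the state is accepting:
  "" -> q0 [reject]
  "y" -> q2 [reject]
  "yy" -> q2 [reject]
  "yyx" -> q0 [reject]
  "yyxy" -> q2 [reject]
  "yyxyx" -> q0 [reject]
  "yyxyxy" -> q2 [reject]

No prefix is accepted


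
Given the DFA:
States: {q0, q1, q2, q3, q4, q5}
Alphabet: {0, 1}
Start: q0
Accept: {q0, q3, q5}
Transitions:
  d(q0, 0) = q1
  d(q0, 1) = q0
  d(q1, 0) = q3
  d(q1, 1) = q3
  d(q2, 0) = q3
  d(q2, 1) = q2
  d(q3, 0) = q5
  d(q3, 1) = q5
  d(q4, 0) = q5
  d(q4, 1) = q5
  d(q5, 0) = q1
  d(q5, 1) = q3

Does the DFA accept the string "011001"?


Trace: q0 -> q1 -> q3 -> q5 -> q1 -> q3 -> q5
Final state: q5
Accept states: {q0, q3, q5}

Yes, accepted (final state q5 is an accept state)


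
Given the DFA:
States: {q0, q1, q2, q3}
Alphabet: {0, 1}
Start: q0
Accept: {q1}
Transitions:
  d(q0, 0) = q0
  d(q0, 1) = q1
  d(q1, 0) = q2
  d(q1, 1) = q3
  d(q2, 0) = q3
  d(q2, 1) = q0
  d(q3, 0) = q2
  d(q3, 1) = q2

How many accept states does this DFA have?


Accept states listed: {q1}
Counting: q1(1)

1


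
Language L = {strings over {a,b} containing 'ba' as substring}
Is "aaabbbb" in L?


'ba' does not occur

No, "aaabbbb" is not in L


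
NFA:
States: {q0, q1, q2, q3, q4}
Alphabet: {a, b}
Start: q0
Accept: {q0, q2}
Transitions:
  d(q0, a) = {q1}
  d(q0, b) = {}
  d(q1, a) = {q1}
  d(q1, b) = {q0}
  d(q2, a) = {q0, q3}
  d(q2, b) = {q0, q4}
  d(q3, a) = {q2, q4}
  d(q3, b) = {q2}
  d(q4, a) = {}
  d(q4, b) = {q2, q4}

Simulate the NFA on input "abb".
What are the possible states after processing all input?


Start: {q0}
  --a--> {q1}
  --b--> {q0}
  --b--> {}

{} (empty set, no valid transitions)


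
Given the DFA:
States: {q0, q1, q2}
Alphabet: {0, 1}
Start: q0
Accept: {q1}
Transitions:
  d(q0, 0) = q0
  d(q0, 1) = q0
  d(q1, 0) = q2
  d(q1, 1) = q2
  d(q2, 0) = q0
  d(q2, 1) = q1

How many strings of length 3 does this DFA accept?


Enumerating all length-3 strings:
  "000" -> q0 [reject]
  "001" -> q0 [reject]
  "010" -> q0 [reject]
  "011" -> q0 [reject]
  "100" -> q0 [reject]
  "101" -> q0 [reject]
  "110" -> q0 [reject]
  "111" -> q0 [reject]

0 out of 8


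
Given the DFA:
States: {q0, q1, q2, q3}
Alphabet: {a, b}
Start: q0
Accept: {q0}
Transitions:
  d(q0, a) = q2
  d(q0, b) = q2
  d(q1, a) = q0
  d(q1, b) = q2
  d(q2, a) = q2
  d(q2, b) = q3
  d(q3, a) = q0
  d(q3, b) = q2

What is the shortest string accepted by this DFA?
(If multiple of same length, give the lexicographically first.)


BFS by string length (lex-first path to each state shown):
  len 0: q0<-""
Found accept state at length 0.

"" (empty string)


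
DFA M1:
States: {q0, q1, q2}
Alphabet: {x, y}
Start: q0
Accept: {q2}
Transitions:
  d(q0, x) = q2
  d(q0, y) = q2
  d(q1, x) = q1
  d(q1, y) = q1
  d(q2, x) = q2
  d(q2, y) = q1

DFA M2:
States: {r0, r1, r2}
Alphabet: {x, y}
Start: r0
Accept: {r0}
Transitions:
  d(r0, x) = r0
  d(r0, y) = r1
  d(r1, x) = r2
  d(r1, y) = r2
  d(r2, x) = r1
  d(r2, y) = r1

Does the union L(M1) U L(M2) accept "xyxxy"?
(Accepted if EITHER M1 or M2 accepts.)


M1: final=q1 accepted=False
M2: final=r2 accepted=False

No, union rejects (neither accepts)


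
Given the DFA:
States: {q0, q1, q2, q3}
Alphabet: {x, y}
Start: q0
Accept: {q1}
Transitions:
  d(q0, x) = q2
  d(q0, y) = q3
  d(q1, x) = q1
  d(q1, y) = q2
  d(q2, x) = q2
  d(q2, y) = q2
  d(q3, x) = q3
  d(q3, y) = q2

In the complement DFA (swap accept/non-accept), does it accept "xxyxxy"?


Trace: q0 -> q2 -> q2 -> q2 -> q2 -> q2 -> q2
Final: q2
Original accept: {q1}
Complement: q2 is not in original accept

Yes, complement accepts (original rejects)


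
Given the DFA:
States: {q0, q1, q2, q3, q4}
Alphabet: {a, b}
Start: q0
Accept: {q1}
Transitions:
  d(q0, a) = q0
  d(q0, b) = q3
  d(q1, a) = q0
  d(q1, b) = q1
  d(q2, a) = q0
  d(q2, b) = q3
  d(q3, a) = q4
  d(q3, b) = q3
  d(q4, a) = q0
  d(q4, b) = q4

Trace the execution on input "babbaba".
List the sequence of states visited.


Input: babbaba
d(q0, b) = q3
d(q3, a) = q4
d(q4, b) = q4
d(q4, b) = q4
d(q4, a) = q0
d(q0, b) = q3
d(q3, a) = q4


q0 -> q3 -> q4 -> q4 -> q4 -> q0 -> q3 -> q4


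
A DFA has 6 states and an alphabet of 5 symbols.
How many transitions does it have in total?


Each state has exactly one transition per symbol.
6 * 5 = 30

30


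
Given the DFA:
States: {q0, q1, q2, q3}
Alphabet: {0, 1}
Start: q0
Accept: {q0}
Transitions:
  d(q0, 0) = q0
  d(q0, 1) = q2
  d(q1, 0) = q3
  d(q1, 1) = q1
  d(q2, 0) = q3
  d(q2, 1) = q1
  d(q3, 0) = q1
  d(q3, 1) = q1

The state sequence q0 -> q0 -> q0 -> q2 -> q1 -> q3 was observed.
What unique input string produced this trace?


Trace back each transition to find the symbol:
  q0 --[0]--> q0
  q0 --[0]--> q0
  q0 --[1]--> q2
  q2 --[1]--> q1
  q1 --[0]--> q3

"00110"


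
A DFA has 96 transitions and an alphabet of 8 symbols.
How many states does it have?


Each state has exactly one transition per symbol.
states = transitions / |alphabet| = 96 / 8 = 12

12


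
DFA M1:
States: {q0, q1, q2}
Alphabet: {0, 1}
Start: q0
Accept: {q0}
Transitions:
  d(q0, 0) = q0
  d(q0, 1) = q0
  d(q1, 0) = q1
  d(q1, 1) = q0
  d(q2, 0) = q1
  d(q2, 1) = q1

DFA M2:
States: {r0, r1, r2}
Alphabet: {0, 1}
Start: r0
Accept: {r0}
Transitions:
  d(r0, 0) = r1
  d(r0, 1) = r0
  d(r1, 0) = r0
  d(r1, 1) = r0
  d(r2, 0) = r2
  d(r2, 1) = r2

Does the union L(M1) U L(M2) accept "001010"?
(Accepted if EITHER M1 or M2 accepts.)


M1: final=q0 accepted=True
M2: final=r1 accepted=False

Yes, union accepts


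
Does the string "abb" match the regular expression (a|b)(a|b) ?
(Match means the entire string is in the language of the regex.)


|string| = 3; first = 'a'; last = 'b'

No, "abb" does not match (a|b)(a|b)


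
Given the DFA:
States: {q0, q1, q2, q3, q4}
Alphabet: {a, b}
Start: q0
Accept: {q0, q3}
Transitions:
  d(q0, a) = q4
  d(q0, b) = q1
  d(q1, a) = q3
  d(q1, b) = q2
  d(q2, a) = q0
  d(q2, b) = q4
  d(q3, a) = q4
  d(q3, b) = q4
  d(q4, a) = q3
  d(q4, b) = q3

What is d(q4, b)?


Looking up transition d(q4, b)

q3


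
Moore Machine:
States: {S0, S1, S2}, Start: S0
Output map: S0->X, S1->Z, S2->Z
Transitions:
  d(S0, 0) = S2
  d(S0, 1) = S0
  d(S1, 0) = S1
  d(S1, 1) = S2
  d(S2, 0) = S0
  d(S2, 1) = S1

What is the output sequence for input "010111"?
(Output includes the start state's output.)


Start: S0 (output X)
  --0--> S2 (output Z)
  --1--> S1 (output Z)
  --0--> S1 (output Z)
  --1--> S2 (output Z)
  --1--> S1 (output Z)
  --1--> S2 (output Z)

"XZZZZZZ"


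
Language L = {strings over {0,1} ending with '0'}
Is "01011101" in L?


last symbol = '1'

No, "01011101" is not in L


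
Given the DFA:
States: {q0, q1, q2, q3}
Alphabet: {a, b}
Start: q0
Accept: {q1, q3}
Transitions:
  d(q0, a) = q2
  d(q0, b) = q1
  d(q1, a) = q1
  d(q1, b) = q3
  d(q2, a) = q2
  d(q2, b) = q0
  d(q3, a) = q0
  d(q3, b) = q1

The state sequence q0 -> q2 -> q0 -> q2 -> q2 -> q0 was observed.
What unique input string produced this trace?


Trace back each transition to find the symbol:
  q0 --[a]--> q2
  q2 --[b]--> q0
  q0 --[a]--> q2
  q2 --[a]--> q2
  q2 --[b]--> q0

"abaab"


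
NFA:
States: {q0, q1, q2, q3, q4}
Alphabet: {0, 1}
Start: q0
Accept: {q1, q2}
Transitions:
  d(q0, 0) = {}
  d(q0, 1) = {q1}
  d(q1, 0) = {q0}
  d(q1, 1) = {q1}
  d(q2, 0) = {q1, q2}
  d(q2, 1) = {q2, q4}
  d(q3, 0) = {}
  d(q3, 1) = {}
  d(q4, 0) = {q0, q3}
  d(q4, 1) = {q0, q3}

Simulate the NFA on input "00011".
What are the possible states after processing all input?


Start: {q0}
  --0--> {}
  --0--> {}
  --0--> {}
  --1--> {}
  --1--> {}

{} (empty set, no valid transitions)


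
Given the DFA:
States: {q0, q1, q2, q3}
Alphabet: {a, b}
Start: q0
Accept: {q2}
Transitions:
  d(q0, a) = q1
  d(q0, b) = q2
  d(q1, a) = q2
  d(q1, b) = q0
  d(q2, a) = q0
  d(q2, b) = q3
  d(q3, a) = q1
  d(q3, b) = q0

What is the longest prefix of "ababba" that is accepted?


Run the DFA, marking each prefix where the state is accepting:
  "" -> q0 [reject]
  "a" -> q1 [reject]
  "ab" -> q0 [reject]
  "aba" -> q1 [reject]
  "abab" -> q0 [reject]
  "ababb" -> q2 [accept]
  "ababba" -> q0 [reject]

"ababb"


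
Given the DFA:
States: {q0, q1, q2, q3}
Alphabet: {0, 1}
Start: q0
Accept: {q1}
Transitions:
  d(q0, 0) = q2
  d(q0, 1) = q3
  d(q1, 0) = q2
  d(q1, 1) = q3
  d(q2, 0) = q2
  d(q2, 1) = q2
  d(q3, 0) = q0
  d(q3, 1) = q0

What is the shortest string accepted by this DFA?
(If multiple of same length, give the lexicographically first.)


BFS by string length (lex-first path to each state shown):
  len 0: q0<-""
  len 1: q2<-"0", q3<-"1"
  len 2: q0<-"10", q2<-"00"
  len 3: q2<-"000", q3<-"101"
  len 4: q0<-"1010", q2<-"0000"
  len 5: q2<-"00000", q3<-"10101"
  len 6: q0<-"101010", q2<-"000000"
  len 7: q2<-"0000000", q3<-"1010101"
  len 8: q0<-"10101010", q2<-"00000000"

No string accepted (empty language)


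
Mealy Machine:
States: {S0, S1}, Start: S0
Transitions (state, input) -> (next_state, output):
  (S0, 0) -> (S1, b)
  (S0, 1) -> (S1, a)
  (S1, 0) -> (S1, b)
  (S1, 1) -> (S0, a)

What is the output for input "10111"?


Step-by-step:
  (S0, 1) -> (S1, a)
  (S1, 0) -> (S1, b)
  (S1, 1) -> (S0, a)
  (S0, 1) -> (S1, a)
  (S1, 1) -> (S0, a)

"abaaa"


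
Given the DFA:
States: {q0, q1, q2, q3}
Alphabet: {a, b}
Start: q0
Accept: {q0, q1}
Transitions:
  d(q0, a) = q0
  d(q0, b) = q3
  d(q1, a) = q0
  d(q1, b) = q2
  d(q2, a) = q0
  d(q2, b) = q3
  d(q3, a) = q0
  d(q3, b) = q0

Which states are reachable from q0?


BFS from q0:
  layer 0: {q0}
  layer 1: {q3}

{q0, q3}


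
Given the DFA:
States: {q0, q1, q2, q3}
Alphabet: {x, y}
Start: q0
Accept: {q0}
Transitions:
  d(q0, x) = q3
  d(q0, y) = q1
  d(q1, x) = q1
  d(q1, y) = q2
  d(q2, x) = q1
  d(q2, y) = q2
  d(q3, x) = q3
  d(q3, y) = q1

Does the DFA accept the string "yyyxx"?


Trace: q0 -> q1 -> q2 -> q2 -> q1 -> q1
Final state: q1
Accept states: {q0}

No, rejected (final state q1 is not an accept state)


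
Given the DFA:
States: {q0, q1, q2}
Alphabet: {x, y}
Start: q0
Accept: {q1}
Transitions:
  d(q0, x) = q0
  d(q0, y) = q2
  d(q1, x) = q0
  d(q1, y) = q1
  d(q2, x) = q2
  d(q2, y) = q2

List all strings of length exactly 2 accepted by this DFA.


All strings of length 2: 4 total
Accepted: 0

None


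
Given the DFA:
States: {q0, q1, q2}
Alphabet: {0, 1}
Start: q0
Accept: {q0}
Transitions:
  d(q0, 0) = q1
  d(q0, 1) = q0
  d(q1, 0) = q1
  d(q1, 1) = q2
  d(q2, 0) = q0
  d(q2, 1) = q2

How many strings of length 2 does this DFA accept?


Enumerating all length-2 strings:
  "00" -> q1 [reject]
  "01" -> q2 [reject]
  "10" -> q1 [reject]
  "11" -> q0 [accept]

1 out of 4


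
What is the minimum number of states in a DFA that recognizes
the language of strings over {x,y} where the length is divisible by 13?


States track (length) mod 13.
Need 13 states: one per remainder 0..12; accept = remainder 0.

13


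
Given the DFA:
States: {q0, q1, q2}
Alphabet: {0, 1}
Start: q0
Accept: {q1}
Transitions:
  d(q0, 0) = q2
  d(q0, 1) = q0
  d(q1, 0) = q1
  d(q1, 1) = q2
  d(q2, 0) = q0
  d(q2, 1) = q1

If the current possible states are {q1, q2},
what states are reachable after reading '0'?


Apply transition on '0' from each current state:
  d(q1, 0) = q1
  d(q2, 0) = q0

{q0, q1}


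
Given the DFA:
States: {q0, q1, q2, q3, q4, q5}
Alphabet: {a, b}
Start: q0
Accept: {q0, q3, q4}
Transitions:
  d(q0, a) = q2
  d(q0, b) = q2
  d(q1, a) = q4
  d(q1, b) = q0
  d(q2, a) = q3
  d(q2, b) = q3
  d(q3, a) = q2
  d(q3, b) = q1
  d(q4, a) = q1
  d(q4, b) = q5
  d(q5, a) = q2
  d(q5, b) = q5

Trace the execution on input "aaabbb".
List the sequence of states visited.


Input: aaabbb
d(q0, a) = q2
d(q2, a) = q3
d(q3, a) = q2
d(q2, b) = q3
d(q3, b) = q1
d(q1, b) = q0


q0 -> q2 -> q3 -> q2 -> q3 -> q1 -> q0


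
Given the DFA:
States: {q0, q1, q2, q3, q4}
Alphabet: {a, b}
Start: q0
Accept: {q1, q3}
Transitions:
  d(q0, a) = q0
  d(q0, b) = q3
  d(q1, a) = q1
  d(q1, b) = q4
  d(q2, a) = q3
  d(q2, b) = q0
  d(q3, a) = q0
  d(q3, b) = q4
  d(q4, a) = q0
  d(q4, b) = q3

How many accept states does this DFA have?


Accept states listed: {q1, q3}
Counting: q1(1) q3(2)

2


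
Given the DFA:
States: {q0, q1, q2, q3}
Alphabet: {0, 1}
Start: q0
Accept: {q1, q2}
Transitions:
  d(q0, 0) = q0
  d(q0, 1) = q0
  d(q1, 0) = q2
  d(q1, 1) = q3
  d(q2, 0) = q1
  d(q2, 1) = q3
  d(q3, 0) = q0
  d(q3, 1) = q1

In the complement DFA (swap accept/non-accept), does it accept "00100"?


Trace: q0 -> q0 -> q0 -> q0 -> q0 -> q0
Final: q0
Original accept: {q1, q2}
Complement: q0 is not in original accept

Yes, complement accepts (original rejects)


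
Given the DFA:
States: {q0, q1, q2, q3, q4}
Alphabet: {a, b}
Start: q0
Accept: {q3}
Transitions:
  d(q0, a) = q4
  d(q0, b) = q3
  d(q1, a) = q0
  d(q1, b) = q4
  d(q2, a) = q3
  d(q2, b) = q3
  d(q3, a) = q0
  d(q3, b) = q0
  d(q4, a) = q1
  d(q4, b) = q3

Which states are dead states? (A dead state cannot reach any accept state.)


Forward reachability from each state:
  q0 -> reaches accept state q3 (live)
  q1 -> reaches accept state q3 (live)
  q2 -> reaches accept state q3 (live)
  q3 -> reaches accept state q3 (live)
  q4 -> reaches accept state q3 (live)

None (all states can reach an accept state)


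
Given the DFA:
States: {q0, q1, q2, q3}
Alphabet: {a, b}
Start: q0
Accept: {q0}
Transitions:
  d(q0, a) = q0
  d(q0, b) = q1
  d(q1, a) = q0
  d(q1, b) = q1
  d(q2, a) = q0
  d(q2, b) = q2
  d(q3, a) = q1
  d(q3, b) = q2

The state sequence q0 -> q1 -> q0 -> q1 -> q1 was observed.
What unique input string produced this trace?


Trace back each transition to find the symbol:
  q0 --[b]--> q1
  q1 --[a]--> q0
  q0 --[b]--> q1
  q1 --[b]--> q1

"babb"


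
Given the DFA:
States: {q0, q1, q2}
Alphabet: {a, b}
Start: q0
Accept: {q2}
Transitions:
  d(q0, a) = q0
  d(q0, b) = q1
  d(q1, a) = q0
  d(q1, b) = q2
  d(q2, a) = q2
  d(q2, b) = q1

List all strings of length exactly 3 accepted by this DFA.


All strings of length 3: 8 total
Accepted: 2

"abb", "bba"


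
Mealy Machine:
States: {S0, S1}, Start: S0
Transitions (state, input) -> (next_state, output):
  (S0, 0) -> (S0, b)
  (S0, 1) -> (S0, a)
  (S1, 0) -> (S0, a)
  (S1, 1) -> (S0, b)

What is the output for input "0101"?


Step-by-step:
  (S0, 0) -> (S0, b)
  (S0, 1) -> (S0, a)
  (S0, 0) -> (S0, b)
  (S0, 1) -> (S0, a)

"baba"


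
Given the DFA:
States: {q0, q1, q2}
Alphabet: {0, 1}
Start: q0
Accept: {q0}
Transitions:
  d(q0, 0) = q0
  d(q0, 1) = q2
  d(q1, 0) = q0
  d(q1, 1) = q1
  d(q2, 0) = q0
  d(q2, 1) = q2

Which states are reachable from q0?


BFS from q0:
  layer 0: {q0}
  layer 1: {q2}

{q0, q2}


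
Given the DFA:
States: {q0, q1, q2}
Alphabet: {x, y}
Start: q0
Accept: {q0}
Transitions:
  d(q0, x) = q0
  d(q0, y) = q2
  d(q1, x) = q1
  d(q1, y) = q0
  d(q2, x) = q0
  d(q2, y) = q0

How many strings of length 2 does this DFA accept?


Enumerating all length-2 strings:
  "xx" -> q0 [accept]
  "xy" -> q2 [reject]
  "yx" -> q0 [accept]
  "yy" -> q0 [accept]

3 out of 4


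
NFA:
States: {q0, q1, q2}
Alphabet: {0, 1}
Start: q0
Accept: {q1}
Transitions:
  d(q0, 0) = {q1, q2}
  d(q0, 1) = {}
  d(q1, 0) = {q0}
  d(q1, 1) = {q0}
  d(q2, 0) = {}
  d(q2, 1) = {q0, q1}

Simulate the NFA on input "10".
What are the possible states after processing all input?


Start: {q0}
  --1--> {}
  --0--> {}

{} (empty set, no valid transitions)


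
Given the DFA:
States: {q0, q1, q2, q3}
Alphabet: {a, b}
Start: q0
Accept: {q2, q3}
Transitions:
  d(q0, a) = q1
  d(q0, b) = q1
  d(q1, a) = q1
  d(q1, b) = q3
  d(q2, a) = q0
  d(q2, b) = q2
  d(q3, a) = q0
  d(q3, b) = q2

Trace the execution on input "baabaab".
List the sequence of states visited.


Input: baabaab
d(q0, b) = q1
d(q1, a) = q1
d(q1, a) = q1
d(q1, b) = q3
d(q3, a) = q0
d(q0, a) = q1
d(q1, b) = q3


q0 -> q1 -> q1 -> q1 -> q3 -> q0 -> q1 -> q3


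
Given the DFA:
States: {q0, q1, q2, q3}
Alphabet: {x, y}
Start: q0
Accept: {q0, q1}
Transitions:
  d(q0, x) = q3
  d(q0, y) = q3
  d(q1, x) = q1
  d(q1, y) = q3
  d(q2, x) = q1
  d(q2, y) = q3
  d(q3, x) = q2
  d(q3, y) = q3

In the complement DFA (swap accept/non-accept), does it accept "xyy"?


Trace: q0 -> q3 -> q3 -> q3
Final: q3
Original accept: {q0, q1}
Complement: q3 is not in original accept

Yes, complement accepts (original rejects)


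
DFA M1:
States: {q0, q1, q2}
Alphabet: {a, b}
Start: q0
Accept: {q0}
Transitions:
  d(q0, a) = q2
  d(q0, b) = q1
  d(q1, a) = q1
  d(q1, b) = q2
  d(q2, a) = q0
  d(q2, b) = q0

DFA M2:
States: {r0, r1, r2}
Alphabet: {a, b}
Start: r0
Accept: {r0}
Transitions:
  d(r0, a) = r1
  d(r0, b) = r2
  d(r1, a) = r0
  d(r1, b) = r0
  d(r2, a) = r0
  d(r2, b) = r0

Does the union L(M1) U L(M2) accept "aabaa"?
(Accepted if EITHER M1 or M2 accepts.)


M1: final=q1 accepted=False
M2: final=r1 accepted=False

No, union rejects (neither accepts)


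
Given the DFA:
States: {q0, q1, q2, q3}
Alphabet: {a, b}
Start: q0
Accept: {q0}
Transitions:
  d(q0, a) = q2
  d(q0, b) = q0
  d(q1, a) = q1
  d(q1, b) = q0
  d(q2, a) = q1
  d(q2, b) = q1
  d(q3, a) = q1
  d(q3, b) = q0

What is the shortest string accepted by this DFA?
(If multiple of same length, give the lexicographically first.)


BFS by string length (lex-first path to each state shown):
  len 0: q0<-""
Found accept state at length 0.

"" (empty string)


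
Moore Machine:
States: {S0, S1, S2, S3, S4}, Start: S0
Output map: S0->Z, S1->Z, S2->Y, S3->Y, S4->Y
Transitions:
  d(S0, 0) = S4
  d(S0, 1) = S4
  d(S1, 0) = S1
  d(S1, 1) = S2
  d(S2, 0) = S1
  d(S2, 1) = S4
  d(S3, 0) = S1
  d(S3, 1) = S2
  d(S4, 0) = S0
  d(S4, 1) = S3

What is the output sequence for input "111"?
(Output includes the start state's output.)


Start: S0 (output Z)
  --1--> S4 (output Y)
  --1--> S3 (output Y)
  --1--> S2 (output Y)

"ZYYY"


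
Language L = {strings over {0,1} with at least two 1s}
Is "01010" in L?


count('1') = 2

Yes, "01010" is in L


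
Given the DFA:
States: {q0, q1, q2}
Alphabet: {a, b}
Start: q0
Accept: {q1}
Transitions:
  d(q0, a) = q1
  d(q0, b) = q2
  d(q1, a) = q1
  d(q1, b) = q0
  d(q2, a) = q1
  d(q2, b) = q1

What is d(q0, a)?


Looking up transition d(q0, a)

q1


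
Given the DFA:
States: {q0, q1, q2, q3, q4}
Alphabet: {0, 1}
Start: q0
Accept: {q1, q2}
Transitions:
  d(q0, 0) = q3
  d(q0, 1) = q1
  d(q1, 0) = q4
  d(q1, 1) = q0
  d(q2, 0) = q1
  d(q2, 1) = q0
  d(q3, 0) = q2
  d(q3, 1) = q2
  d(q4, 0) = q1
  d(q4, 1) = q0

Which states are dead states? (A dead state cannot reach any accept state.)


Forward reachability from each state:
  q0 -> reaches accept state q1 (live)
  q1 -> reaches accept state q1 (live)
  q2 -> reaches accept state q1 (live)
  q3 -> reaches accept state q1 (live)
  q4 -> reaches accept state q1 (live)

None (all states can reach an accept state)


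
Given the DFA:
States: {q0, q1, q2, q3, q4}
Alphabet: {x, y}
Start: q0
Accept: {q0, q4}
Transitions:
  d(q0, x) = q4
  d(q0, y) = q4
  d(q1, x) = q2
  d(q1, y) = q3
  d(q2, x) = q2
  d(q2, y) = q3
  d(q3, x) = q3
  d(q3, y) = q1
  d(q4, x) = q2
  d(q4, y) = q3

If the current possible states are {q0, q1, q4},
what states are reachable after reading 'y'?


Apply transition on 'y' from each current state:
  d(q0, y) = q4
  d(q1, y) = q3
  d(q4, y) = q3

{q3, q4}


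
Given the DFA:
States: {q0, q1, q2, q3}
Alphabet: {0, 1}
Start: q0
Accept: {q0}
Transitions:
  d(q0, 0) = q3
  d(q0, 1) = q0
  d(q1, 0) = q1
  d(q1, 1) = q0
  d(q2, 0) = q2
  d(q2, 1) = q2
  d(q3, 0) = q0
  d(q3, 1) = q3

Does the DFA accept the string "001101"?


Trace: q0 -> q3 -> q0 -> q0 -> q0 -> q3 -> q3
Final state: q3
Accept states: {q0}

No, rejected (final state q3 is not an accept state)


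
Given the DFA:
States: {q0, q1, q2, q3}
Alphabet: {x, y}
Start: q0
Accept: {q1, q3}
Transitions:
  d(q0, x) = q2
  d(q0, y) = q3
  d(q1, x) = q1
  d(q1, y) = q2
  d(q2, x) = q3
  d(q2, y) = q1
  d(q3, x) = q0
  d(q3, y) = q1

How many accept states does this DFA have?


Accept states listed: {q1, q3}
Counting: q1(1) q3(2)

2


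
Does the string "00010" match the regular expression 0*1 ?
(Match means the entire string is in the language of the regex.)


|string| = 5; first = '0'; last = '0'

No, "00010" does not match 0*1


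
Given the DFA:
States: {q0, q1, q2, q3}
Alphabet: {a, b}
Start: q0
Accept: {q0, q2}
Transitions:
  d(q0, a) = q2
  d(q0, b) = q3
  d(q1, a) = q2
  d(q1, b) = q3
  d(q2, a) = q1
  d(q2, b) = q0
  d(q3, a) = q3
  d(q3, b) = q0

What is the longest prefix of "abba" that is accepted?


Run the DFA, marking each prefix where the state is accepting:
  "" -> q0 [accept]
  "a" -> q2 [accept]
  "ab" -> q0 [accept]
  "abb" -> q3 [reject]
  "abba" -> q3 [reject]

"ab"


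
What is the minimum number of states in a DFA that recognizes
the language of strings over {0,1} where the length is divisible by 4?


States track (length) mod 4.
Need 4 states: one per remainder 0..3; accept = remainder 0.

4


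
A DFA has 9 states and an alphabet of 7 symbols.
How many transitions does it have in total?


Each state has exactly one transition per symbol.
9 * 7 = 63

63


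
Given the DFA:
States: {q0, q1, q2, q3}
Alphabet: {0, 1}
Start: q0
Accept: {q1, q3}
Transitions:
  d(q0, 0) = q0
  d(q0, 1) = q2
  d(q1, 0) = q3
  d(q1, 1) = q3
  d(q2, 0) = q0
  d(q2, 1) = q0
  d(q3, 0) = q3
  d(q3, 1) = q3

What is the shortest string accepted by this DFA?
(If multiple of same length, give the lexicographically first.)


BFS by string length (lex-first path to each state shown):
  len 0: q0<-""
  len 1: q0<-"0", q2<-"1"
  len 2: q0<-"00", q2<-"01"
  len 3: q0<-"000", q2<-"001"
  len 4: q0<-"0000", q2<-"0001"
  len 5: q0<-"00000", q2<-"00001"
  len 6: q0<-"000000", q2<-"000001"
  len 7: q0<-"0000000", q2<-"0000001"
  len 8: q0<-"00000000", q2<-"00000001"

No string accepted (empty language)


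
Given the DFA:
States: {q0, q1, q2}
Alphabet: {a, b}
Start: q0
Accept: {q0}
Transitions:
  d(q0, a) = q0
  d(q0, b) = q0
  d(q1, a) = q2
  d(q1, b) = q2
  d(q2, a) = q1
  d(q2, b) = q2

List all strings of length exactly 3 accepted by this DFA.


All strings of length 3: 8 total
Accepted: 8

"aaa", "aab", "aba", "abb", "baa", "bab", "bba", "bbb"


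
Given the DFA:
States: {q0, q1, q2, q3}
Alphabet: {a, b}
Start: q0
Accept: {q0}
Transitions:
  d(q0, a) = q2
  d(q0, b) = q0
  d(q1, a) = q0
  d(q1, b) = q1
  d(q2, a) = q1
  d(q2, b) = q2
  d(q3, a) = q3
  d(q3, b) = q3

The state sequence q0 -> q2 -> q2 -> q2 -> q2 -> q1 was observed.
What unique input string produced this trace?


Trace back each transition to find the symbol:
  q0 --[a]--> q2
  q2 --[b]--> q2
  q2 --[b]--> q2
  q2 --[b]--> q2
  q2 --[a]--> q1

"abbba"


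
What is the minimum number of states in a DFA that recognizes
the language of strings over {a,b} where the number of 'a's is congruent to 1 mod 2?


States track (count of 'a') mod 2.
Need 2 states: one per remainder 0..1; accept = remainder 1.

2


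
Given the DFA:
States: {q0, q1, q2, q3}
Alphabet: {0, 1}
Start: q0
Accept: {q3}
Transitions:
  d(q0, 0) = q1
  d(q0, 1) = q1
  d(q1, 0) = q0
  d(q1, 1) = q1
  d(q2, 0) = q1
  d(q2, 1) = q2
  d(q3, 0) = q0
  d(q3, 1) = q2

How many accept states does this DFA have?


Accept states listed: {q3}
Counting: q3(1)

1


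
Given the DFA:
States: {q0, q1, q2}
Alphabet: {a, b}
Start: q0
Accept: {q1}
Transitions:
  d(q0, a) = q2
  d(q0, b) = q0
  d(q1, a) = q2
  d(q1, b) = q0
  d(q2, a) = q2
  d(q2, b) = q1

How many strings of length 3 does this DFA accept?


Enumerating all length-3 strings:
  "aaa" -> q2 [reject]
  "aab" -> q1 [accept]
  "aba" -> q2 [reject]
  "abb" -> q0 [reject]
  "baa" -> q2 [reject]
  "bab" -> q1 [accept]
  "bba" -> q2 [reject]
  "bbb" -> q0 [reject]

2 out of 8


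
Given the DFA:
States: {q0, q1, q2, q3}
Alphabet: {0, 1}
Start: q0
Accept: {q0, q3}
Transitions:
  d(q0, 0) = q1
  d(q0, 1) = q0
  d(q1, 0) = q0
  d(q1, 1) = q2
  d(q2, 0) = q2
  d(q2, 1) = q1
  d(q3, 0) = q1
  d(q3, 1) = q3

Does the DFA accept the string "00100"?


Trace: q0 -> q1 -> q0 -> q0 -> q1 -> q0
Final state: q0
Accept states: {q0, q3}

Yes, accepted (final state q0 is an accept state)


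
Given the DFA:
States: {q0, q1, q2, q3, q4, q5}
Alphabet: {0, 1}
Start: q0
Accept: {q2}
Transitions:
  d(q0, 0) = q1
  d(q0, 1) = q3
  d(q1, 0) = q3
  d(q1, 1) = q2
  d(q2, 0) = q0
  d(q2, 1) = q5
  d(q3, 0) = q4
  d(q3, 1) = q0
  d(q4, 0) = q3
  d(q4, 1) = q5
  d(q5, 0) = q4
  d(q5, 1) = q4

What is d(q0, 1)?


Looking up transition d(q0, 1)

q3


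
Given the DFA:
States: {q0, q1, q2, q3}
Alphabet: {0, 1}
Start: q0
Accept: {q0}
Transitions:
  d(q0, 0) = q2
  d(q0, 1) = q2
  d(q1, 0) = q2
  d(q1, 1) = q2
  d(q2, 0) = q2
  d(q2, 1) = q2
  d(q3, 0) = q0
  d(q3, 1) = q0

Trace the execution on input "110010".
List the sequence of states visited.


Input: 110010
d(q0, 1) = q2
d(q2, 1) = q2
d(q2, 0) = q2
d(q2, 0) = q2
d(q2, 1) = q2
d(q2, 0) = q2


q0 -> q2 -> q2 -> q2 -> q2 -> q2 -> q2


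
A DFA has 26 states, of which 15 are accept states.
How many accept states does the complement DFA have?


Complement swaps accept and non-accept states.
26 - 15 = 11

11


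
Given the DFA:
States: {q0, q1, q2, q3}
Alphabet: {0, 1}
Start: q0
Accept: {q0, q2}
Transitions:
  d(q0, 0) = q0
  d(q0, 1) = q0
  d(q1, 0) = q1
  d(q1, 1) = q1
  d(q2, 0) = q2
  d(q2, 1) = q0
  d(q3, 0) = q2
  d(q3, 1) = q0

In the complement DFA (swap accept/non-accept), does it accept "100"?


Trace: q0 -> q0 -> q0 -> q0
Final: q0
Original accept: {q0, q2}
Complement: q0 is in original accept

No, complement rejects (original accepts)


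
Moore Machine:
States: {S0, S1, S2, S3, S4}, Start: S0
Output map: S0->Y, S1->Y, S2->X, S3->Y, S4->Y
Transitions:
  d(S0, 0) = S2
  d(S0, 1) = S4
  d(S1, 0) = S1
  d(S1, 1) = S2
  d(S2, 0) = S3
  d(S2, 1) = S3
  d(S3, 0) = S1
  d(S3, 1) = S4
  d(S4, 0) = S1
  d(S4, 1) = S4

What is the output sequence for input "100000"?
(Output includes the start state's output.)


Start: S0 (output Y)
  --1--> S4 (output Y)
  --0--> S1 (output Y)
  --0--> S1 (output Y)
  --0--> S1 (output Y)
  --0--> S1 (output Y)
  --0--> S1 (output Y)

"YYYYYYY"


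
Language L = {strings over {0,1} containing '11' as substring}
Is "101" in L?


'11' does not occur

No, "101" is not in L


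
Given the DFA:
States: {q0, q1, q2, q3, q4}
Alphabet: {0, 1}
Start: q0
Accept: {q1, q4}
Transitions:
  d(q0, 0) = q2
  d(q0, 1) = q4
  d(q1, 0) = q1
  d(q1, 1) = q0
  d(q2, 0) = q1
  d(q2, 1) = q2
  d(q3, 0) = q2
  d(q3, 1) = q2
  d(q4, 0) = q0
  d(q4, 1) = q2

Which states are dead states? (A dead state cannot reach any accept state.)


Forward reachability from each state:
  q0 -> reaches accept state q1 (live)
  q1 -> reaches accept state q1 (live)
  q2 -> reaches accept state q1 (live)
  q3 -> reaches accept state q1 (live)
  q4 -> reaches accept state q1 (live)

None (all states can reach an accept state)


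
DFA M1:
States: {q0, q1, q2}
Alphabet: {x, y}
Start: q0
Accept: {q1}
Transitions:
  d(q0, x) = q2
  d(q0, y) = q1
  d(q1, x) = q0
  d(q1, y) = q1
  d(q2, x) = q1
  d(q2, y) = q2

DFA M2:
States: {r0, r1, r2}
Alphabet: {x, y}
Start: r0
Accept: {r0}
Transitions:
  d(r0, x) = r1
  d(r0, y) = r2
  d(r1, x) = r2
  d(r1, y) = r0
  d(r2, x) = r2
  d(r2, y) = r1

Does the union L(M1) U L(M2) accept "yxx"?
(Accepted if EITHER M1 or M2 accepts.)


M1: final=q2 accepted=False
M2: final=r2 accepted=False

No, union rejects (neither accepts)


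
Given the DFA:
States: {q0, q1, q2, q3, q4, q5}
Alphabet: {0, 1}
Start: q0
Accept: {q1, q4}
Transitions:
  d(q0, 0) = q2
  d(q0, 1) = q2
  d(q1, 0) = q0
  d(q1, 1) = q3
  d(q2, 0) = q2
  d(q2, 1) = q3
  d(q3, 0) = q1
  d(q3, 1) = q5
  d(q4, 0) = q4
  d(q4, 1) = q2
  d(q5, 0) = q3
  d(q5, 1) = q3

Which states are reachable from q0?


BFS from q0:
  layer 0: {q0}
  layer 1: {q2}
  layer 2: {q3}
  layer 3: {q1, q5}

{q0, q1, q2, q3, q5}


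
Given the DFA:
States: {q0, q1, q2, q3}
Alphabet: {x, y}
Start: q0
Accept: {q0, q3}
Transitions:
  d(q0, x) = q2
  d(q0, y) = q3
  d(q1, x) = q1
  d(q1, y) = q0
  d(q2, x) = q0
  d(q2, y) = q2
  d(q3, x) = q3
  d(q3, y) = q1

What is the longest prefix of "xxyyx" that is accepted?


Run the DFA, marking each prefix where the state is accepting:
  "" -> q0 [accept]
  "x" -> q2 [reject]
  "xx" -> q0 [accept]
  "xxy" -> q3 [accept]
  "xxyy" -> q1 [reject]
  "xxyyx" -> q1 [reject]

"xxy"


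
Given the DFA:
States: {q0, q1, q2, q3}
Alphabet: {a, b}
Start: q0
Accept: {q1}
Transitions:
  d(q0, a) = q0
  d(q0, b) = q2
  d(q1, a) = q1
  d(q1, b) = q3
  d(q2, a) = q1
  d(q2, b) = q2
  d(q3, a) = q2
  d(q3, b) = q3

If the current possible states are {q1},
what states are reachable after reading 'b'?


Apply transition on 'b' from each current state:
  d(q1, b) = q3

{q3}


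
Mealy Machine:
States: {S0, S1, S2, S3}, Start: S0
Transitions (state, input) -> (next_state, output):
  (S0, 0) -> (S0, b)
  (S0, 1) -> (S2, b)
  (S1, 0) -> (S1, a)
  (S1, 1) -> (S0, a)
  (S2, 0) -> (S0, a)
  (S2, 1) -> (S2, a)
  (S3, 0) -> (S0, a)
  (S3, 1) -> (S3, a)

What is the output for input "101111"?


Step-by-step:
  (S0, 1) -> (S2, b)
  (S2, 0) -> (S0, a)
  (S0, 1) -> (S2, b)
  (S2, 1) -> (S2, a)
  (S2, 1) -> (S2, a)
  (S2, 1) -> (S2, a)

"babaaa"


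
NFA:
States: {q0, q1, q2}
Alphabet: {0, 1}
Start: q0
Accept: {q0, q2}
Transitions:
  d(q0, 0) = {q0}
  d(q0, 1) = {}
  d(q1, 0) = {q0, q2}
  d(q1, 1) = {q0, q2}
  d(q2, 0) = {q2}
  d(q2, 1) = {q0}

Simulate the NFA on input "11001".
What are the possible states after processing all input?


Start: {q0}
  --1--> {}
  --1--> {}
  --0--> {}
  --0--> {}
  --1--> {}

{} (empty set, no valid transitions)


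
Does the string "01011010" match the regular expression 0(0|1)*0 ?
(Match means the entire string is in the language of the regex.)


|string| = 8; first = '0'; last = '0'

Yes, "01011010" matches 0(0|1)*0


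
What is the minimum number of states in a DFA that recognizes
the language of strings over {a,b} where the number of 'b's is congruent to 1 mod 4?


States track (count of 'b') mod 4.
Need 4 states: one per remainder 0..3; accept = remainder 1.

4


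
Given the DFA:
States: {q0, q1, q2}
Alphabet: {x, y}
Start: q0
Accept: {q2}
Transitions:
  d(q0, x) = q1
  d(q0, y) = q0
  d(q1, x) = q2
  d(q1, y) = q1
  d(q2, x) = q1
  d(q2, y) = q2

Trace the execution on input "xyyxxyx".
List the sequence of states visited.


Input: xyyxxyx
d(q0, x) = q1
d(q1, y) = q1
d(q1, y) = q1
d(q1, x) = q2
d(q2, x) = q1
d(q1, y) = q1
d(q1, x) = q2


q0 -> q1 -> q1 -> q1 -> q2 -> q1 -> q1 -> q2
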